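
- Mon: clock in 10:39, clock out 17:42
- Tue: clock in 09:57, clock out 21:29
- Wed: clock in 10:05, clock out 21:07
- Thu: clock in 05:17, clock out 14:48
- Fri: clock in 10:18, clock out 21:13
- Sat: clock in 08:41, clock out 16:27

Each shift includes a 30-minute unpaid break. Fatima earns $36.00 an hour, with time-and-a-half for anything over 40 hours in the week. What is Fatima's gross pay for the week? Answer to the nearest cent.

Mon: 10:39–17:42 = 7 h 3 min; less 30 min break → 6 h 33 min
Tue: 09:57–21:29 = 11 h 32 min; less 30 min break → 11 h 2 min
Wed: 10:05–21:07 = 11 h 2 min; less 30 min break → 10 h 32 min
Thu: 05:17–14:48 = 9 h 31 min; less 30 min break → 9 h 1 min
Fri: 10:18–21:13 = 10 h 55 min; less 30 min break → 10 h 25 min
Sat: 08:41–16:27 = 7 h 46 min; less 30 min break → 7 h 16 min
Total worked: 54 h 49 min = 3289 min.
Regular 40 h 0 min = 2400 min at $36.00/h; overtime 14 h 49 min = 889 min at $54.00/h.
Pay = (2400 × $36.00 + 889 × $54.00) ÷ 60 = $2240.10.

$2240.10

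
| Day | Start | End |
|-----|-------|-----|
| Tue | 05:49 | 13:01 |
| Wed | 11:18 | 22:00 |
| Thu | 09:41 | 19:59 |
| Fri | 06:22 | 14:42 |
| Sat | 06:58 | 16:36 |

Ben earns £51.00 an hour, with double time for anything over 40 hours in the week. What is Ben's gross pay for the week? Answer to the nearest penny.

Tue: 05:49–13:01 = 7 h 12 min
Wed: 11:18–22:00 = 10 h 42 min
Thu: 09:41–19:59 = 10 h 18 min
Fri: 06:22–14:42 = 8 h 20 min
Sat: 06:58–16:36 = 9 h 38 min
Total worked: 46 h 10 min = 2770 min.
Regular 40 h 0 min = 2400 min at £51.00/h; overtime 6 h 10 min = 370 min at £102.00/h.
Pay = (2400 × £51.00 + 370 × £102.00) ÷ 60 = £2669.00.

£2669.00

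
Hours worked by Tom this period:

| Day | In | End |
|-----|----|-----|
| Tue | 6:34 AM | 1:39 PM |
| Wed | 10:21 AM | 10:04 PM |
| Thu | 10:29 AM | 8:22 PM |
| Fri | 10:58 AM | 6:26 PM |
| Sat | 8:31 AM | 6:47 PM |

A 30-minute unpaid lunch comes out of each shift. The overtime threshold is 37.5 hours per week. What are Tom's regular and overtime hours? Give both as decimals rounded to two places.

Regular 37.50 hours, overtime 6.42 hours

Tue: 6:34 AM–1:39 PM = 7 h 5 min; less 30 min break → 6 h 35 min
Wed: 10:21 AM–10:04 PM = 11 h 43 min; less 30 min break → 11 h 13 min
Thu: 10:29 AM–8:22 PM = 9 h 53 min; less 30 min break → 9 h 23 min
Fri: 10:58 AM–6:26 PM = 7 h 28 min; less 30 min break → 6 h 58 min
Sat: 8:31 AM–6:47 PM = 10 h 16 min; less 30 min break → 9 h 46 min
Total worked: 43 h 55 min = 43.92 h.
Threshold 37.5 h → overtime 6 h 25 min, regular 37 h 30 min.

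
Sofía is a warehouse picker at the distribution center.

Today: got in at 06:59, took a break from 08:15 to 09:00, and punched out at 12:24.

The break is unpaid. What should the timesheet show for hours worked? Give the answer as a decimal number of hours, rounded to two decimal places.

Today: 06:59–12:24 = 5 h 25 min; less 45 min break → 4 h 40 min

4.67 hours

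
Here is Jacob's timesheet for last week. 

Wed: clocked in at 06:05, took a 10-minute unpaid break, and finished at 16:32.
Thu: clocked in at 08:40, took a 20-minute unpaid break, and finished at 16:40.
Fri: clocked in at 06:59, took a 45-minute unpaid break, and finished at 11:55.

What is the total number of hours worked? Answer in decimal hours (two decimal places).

22.13 hours

Wed: 06:05–16:32 = 10 h 27 min; less 10 min break → 10 h 17 min
Thu: 08:40–16:40 = 8 h 0 min; less 20 min break → 7 h 40 min
Fri: 06:59–11:55 = 4 h 56 min; less 45 min break → 4 h 11 min
Total: 10 h 17 min + 7 h 40 min + 4 h 11 min = 22 h 8 min.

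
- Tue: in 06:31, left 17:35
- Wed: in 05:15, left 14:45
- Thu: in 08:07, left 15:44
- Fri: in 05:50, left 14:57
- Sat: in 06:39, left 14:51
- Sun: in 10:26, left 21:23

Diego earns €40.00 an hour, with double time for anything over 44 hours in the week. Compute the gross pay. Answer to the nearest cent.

€2756.00

Tue: 06:31–17:35 = 11 h 4 min
Wed: 05:15–14:45 = 9 h 30 min
Thu: 08:07–15:44 = 7 h 37 min
Fri: 05:50–14:57 = 9 h 7 min
Sat: 06:39–14:51 = 8 h 12 min
Sun: 10:26–21:23 = 10 h 57 min
Total worked: 56 h 27 min = 3387 min.
Regular 44 h 0 min = 2640 min at €40.00/h; overtime 12 h 27 min = 747 min at €80.00/h.
Pay = (2640 × €40.00 + 747 × €80.00) ÷ 60 = €2756.00.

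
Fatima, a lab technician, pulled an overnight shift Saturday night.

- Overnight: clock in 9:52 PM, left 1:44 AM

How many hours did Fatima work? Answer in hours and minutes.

Overnight: 9:52 PM → midnight = 2 h 8 min; midnight → 1:44 AM = 1 h 44 min; span 3 h 52 min

3 h 52 min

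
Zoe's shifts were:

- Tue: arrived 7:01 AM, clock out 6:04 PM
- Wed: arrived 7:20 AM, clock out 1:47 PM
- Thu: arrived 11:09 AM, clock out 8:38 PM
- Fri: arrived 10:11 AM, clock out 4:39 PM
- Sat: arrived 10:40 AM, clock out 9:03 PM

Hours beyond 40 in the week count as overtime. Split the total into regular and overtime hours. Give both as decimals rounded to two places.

Tue: 7:01 AM–6:04 PM = 11 h 3 min
Wed: 7:20 AM–1:47 PM = 6 h 27 min
Thu: 11:09 AM–8:38 PM = 9 h 29 min
Fri: 10:11 AM–4:39 PM = 6 h 28 min
Sat: 10:40 AM–9:03 PM = 10 h 23 min
Total worked: 43 h 50 min = 43.83 h.
Threshold 40 h → overtime 3 h 50 min, regular 40 h 0 min.

Regular 40.00 hours, overtime 3.83 hours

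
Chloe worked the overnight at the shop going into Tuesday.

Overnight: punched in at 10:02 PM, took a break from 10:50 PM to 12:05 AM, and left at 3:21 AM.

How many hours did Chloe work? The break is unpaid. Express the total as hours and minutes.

Overnight: 10:02 PM → midnight = 1 h 58 min; midnight → 3:21 AM = 3 h 21 min; span 5 h 19 min; less 75 min break → 4 h 4 min

4 h 4 min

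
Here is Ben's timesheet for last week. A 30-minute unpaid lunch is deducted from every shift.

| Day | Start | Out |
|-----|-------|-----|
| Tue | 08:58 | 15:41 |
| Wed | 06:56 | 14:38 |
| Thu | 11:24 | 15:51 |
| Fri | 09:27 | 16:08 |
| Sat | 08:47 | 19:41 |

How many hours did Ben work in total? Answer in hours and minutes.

Tue: 08:58–15:41 = 6 h 43 min; less 30 min break → 6 h 13 min
Wed: 06:56–14:38 = 7 h 42 min; less 30 min break → 7 h 12 min
Thu: 11:24–15:51 = 4 h 27 min; less 30 min break → 3 h 57 min
Fri: 09:27–16:08 = 6 h 41 min; less 30 min break → 6 h 11 min
Sat: 08:47–19:41 = 10 h 54 min; less 30 min break → 10 h 24 min
Total: 6 h 13 min + 7 h 12 min + 3 h 57 min + 6 h 11 min + 10 h 24 min = 33 h 57 min.

33 h 57 min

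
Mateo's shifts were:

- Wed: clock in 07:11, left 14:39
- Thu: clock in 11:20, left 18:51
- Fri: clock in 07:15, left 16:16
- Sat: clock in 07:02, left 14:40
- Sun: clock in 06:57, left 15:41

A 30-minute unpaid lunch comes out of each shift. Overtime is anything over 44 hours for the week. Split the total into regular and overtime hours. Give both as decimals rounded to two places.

Wed: 07:11–14:39 = 7 h 28 min; less 30 min break → 6 h 58 min
Thu: 11:20–18:51 = 7 h 31 min; less 30 min break → 7 h 1 min
Fri: 07:15–16:16 = 9 h 1 min; less 30 min break → 8 h 31 min
Sat: 07:02–14:40 = 7 h 38 min; less 30 min break → 7 h 8 min
Sun: 06:57–15:41 = 8 h 44 min; less 30 min break → 8 h 14 min
Total worked: 37 h 52 min = 37.87 h.
Threshold 44 h → overtime 0 h 0 min, regular 37 h 52 min.

Regular 37.87 hours, overtime 0.00 hours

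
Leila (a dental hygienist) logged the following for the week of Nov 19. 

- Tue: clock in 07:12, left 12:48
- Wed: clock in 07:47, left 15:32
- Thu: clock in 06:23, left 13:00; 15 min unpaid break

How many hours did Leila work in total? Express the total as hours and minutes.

19 h 43 min

Tue: 07:12–12:48 = 5 h 36 min
Wed: 07:47–15:32 = 7 h 45 min
Thu: 06:23–13:00 = 6 h 37 min; less 15 min break → 6 h 22 min
Total: 5 h 36 min + 7 h 45 min + 6 h 22 min = 19 h 43 min.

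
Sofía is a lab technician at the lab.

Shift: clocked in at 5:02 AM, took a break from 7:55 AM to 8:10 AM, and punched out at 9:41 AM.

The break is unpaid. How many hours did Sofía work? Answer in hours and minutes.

4 h 24 min

Shift: 5:02 AM–9:41 AM = 4 h 39 min; less 15 min break → 4 h 24 min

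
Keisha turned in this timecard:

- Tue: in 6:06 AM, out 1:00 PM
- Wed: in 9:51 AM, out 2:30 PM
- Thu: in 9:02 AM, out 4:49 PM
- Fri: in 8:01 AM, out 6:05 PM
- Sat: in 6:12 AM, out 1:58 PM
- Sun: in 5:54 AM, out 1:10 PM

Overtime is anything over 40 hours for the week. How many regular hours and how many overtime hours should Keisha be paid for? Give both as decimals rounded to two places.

Tue: 6:06 AM–1:00 PM = 6 h 54 min
Wed: 9:51 AM–2:30 PM = 4 h 39 min
Thu: 9:02 AM–4:49 PM = 7 h 47 min
Fri: 8:01 AM–6:05 PM = 10 h 4 min
Sat: 6:12 AM–1:58 PM = 7 h 46 min
Sun: 5:54 AM–1:10 PM = 7 h 16 min
Total worked: 44 h 26 min = 44.43 h.
Threshold 40 h → overtime 4 h 26 min, regular 40 h 0 min.

Regular 40.00 hours, overtime 4.43 hours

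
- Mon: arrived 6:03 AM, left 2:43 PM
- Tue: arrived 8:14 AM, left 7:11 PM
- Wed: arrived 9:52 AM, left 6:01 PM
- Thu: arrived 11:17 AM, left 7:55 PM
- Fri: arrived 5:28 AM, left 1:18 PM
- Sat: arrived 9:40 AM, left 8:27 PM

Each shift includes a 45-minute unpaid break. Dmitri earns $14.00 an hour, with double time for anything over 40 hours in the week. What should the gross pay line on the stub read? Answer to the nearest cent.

Mon: 6:03 AM–2:43 PM = 8 h 40 min; less 45 min break → 7 h 55 min
Tue: 8:14 AM–7:11 PM = 10 h 57 min; less 45 min break → 10 h 12 min
Wed: 9:52 AM–6:01 PM = 8 h 9 min; less 45 min break → 7 h 24 min
Thu: 11:17 AM–7:55 PM = 8 h 38 min; less 45 min break → 7 h 53 min
Fri: 5:28 AM–1:18 PM = 7 h 50 min; less 45 min break → 7 h 5 min
Sat: 9:40 AM–8:27 PM = 10 h 47 min; less 45 min break → 10 h 2 min
Total worked: 50 h 31 min = 3031 min.
Regular 40 h 0 min = 2400 min at $14.00/h; overtime 10 h 31 min = 631 min at $28.00/h.
Pay = (2400 × $14.00 + 631 × $28.00) ÷ 60 = $854.47.

$854.47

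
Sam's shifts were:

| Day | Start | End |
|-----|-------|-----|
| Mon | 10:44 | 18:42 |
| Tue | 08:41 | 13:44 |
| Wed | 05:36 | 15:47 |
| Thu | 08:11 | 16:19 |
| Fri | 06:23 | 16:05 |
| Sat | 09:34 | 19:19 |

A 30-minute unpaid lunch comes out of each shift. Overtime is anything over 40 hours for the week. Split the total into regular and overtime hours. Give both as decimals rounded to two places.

Regular 40.00 hours, overtime 7.78 hours

Mon: 10:44–18:42 = 7 h 58 min; less 30 min break → 7 h 28 min
Tue: 08:41–13:44 = 5 h 3 min; less 30 min break → 4 h 33 min
Wed: 05:36–15:47 = 10 h 11 min; less 30 min break → 9 h 41 min
Thu: 08:11–16:19 = 8 h 8 min; less 30 min break → 7 h 38 min
Fri: 06:23–16:05 = 9 h 42 min; less 30 min break → 9 h 12 min
Sat: 09:34–19:19 = 9 h 45 min; less 30 min break → 9 h 15 min
Total worked: 47 h 47 min = 47.78 h.
Threshold 40 h → overtime 7 h 47 min, regular 40 h 0 min.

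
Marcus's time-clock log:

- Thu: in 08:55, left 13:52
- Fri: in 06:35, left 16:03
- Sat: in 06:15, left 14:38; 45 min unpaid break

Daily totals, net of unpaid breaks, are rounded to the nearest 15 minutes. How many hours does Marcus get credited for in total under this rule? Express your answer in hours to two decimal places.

Thu: 08:55–13:52 = 4 h 57 min → rounds to 5 h 0 min
Fri: 06:35–16:03 = 9 h 28 min → rounds to 9 h 30 min
Sat: 06:15–14:38 = 8 h 23 min − 45 min = 7 h 38 min → rounds to 7 h 45 min
Total credited: 22 h 15 min.

22.25 hours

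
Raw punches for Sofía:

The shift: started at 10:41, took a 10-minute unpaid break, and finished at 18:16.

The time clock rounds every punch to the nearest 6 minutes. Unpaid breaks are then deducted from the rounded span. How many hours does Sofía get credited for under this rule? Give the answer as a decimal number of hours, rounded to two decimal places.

7.43 hours

The shift: in 10:41→10:42, out 18:16→18:18; 7 h 36 min − 10 min = 7 h 26 min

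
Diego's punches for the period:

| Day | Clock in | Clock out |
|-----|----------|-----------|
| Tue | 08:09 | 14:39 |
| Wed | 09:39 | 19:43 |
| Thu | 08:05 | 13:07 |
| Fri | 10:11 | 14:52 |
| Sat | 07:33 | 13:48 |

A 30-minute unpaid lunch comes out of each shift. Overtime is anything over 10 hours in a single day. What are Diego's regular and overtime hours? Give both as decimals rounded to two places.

Tue: 08:09–14:39 = 6 h 30 min; less 30 min break → 6 h 0 min
Wed: 09:39–19:43 = 10 h 4 min; less 30 min break → 9 h 34 min
Thu: 08:05–13:07 = 5 h 2 min; less 30 min break → 4 h 32 min
Fri: 10:11–14:52 = 4 h 41 min; less 30 min break → 4 h 11 min
Sat: 07:33–13:48 = 6 h 15 min; less 30 min break → 5 h 45 min
Tue reg 6 h 0 min / OT 0 h 0 min; Wed reg 9 h 34 min / OT 0 h 0 min; Thu reg 4 h 32 min / OT 0 h 0 min; Fri reg 4 h 11 min / OT 0 h 0 min; Sat reg 5 h 45 min / OT 0 h 0 min.
Totals: regular 30 h 2 min, overtime 0 h 0 min.

Regular 30.03 hours, overtime 0.00 hours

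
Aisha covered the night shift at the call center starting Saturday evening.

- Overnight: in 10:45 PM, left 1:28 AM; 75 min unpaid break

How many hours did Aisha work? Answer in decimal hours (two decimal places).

1.47 hours

Overnight: 10:45 PM → midnight = 1 h 15 min; midnight → 1:28 AM = 1 h 28 min; span 2 h 43 min; less 75 min break → 1 h 28 min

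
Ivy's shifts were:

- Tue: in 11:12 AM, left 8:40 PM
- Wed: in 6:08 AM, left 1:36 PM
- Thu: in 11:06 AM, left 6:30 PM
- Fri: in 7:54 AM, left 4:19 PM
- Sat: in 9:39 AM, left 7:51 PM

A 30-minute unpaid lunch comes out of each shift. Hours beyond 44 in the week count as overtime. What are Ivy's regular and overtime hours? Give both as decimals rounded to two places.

Regular 40.45 hours, overtime 0.00 hours

Tue: 11:12 AM–8:40 PM = 9 h 28 min; less 30 min break → 8 h 58 min
Wed: 6:08 AM–1:36 PM = 7 h 28 min; less 30 min break → 6 h 58 min
Thu: 11:06 AM–6:30 PM = 7 h 24 min; less 30 min break → 6 h 54 min
Fri: 7:54 AM–4:19 PM = 8 h 25 min; less 30 min break → 7 h 55 min
Sat: 9:39 AM–7:51 PM = 10 h 12 min; less 30 min break → 9 h 42 min
Total worked: 40 h 27 min = 40.45 h.
Threshold 44 h → overtime 0 h 0 min, regular 40 h 27 min.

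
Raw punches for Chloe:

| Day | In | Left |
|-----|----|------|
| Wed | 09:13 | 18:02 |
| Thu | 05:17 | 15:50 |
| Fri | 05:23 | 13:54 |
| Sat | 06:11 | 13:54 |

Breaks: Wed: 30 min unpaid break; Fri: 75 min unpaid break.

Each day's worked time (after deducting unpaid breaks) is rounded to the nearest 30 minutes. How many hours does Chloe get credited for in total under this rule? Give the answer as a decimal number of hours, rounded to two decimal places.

Wed: 09:13–18:02 = 8 h 49 min − 30 min = 8 h 19 min → rounds to 8 h 30 min
Thu: 05:17–15:50 = 10 h 33 min → rounds to 10 h 30 min
Fri: 05:23–13:54 = 8 h 31 min − 75 min = 7 h 16 min → rounds to 7 h 30 min
Sat: 06:11–13:54 = 7 h 43 min → rounds to 7 h 30 min
Total credited: 34 h 0 min.

34.00 hours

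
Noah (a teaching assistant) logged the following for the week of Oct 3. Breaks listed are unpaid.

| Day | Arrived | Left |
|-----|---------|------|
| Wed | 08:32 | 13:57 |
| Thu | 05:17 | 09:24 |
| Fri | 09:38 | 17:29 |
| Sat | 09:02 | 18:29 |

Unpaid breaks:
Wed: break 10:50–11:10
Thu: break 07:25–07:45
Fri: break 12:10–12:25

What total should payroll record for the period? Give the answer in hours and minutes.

25 h 55 min

Wed: 08:32–13:57 = 5 h 25 min; less 20 min break → 5 h 5 min
Thu: 05:17–09:24 = 4 h 7 min; less 20 min break → 3 h 47 min
Fri: 09:38–17:29 = 7 h 51 min; less 15 min break → 7 h 36 min
Sat: 09:02–18:29 = 9 h 27 min
Total: 5 h 5 min + 3 h 47 min + 7 h 36 min + 9 h 27 min = 25 h 55 min.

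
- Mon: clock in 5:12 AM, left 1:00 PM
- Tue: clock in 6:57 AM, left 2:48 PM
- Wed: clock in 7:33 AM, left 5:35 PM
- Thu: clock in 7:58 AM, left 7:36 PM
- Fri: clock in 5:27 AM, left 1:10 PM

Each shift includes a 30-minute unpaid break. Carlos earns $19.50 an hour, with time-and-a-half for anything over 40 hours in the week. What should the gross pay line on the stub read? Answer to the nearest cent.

$854.10

Mon: 5:12 AM–1:00 PM = 7 h 48 min; less 30 min break → 7 h 18 min
Tue: 6:57 AM–2:48 PM = 7 h 51 min; less 30 min break → 7 h 21 min
Wed: 7:33 AM–5:35 PM = 10 h 2 min; less 30 min break → 9 h 32 min
Thu: 7:58 AM–7:36 PM = 11 h 38 min; less 30 min break → 11 h 8 min
Fri: 5:27 AM–1:10 PM = 7 h 43 min; less 30 min break → 7 h 13 min
Total worked: 42 h 32 min = 2552 min.
Regular 40 h 0 min = 2400 min at $19.50/h; overtime 2 h 32 min = 152 min at $29.25/h.
Pay = (2400 × $19.50 + 152 × $29.25) ÷ 60 = $854.10.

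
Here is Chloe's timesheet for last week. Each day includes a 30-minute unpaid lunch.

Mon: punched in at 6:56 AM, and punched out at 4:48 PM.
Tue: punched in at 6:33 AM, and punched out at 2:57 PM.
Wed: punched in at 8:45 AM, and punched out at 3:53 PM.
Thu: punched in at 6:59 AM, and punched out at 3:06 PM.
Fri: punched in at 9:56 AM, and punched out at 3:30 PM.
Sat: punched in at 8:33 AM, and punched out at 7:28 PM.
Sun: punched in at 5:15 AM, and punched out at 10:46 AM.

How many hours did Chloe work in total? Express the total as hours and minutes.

52 h 1 min

Mon: 6:56 AM–4:48 PM = 9 h 52 min; less 30 min break → 9 h 22 min
Tue: 6:33 AM–2:57 PM = 8 h 24 min; less 30 min break → 7 h 54 min
Wed: 8:45 AM–3:53 PM = 7 h 8 min; less 30 min break → 6 h 38 min
Thu: 6:59 AM–3:06 PM = 8 h 7 min; less 30 min break → 7 h 37 min
Fri: 9:56 AM–3:30 PM = 5 h 34 min; less 30 min break → 5 h 4 min
Sat: 8:33 AM–7:28 PM = 10 h 55 min; less 30 min break → 10 h 25 min
Sun: 5:15 AM–10:46 AM = 5 h 31 min; less 30 min break → 5 h 1 min
Total: 9 h 22 min + 7 h 54 min + 6 h 38 min + 7 h 37 min + 5 h 4 min + 10 h 25 min + 5 h 1 min = 52 h 1 min.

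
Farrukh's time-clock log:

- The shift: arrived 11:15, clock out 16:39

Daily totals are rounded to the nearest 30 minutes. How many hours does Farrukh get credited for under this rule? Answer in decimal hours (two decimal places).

5.50 hours

The shift: 11:15–16:39 = 5 h 24 min → rounds to 5 h 30 min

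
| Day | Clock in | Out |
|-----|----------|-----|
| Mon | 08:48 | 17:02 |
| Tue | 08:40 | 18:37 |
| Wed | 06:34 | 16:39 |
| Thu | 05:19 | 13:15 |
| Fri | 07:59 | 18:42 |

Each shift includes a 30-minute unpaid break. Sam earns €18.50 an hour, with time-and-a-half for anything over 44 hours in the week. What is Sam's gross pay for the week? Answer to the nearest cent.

€825.56

Mon: 08:48–17:02 = 8 h 14 min; less 30 min break → 7 h 44 min
Tue: 08:40–18:37 = 9 h 57 min; less 30 min break → 9 h 27 min
Wed: 06:34–16:39 = 10 h 5 min; less 30 min break → 9 h 35 min
Thu: 05:19–13:15 = 7 h 56 min; less 30 min break → 7 h 26 min
Fri: 07:59–18:42 = 10 h 43 min; less 30 min break → 10 h 13 min
Total worked: 44 h 25 min = 2665 min.
Regular 44 h 0 min = 2640 min at €18.50/h; overtime 0 h 25 min = 25 min at €27.75/h.
Pay = (2640 × €18.50 + 25 × €27.75) ÷ 60 = €825.56.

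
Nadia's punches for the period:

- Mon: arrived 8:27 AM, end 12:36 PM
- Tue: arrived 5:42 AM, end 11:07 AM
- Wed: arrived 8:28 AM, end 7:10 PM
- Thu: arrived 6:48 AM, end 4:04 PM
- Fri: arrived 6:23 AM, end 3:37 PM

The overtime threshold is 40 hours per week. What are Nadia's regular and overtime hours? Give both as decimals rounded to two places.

Regular 38.77 hours, overtime 0.00 hours

Mon: 8:27 AM–12:36 PM = 4 h 9 min
Tue: 5:42 AM–11:07 AM = 5 h 25 min
Wed: 8:28 AM–7:10 PM = 10 h 42 min
Thu: 6:48 AM–4:04 PM = 9 h 16 min
Fri: 6:23 AM–3:37 PM = 9 h 14 min
Total worked: 38 h 46 min = 38.77 h.
Threshold 40 h → overtime 0 h 0 min, regular 38 h 46 min.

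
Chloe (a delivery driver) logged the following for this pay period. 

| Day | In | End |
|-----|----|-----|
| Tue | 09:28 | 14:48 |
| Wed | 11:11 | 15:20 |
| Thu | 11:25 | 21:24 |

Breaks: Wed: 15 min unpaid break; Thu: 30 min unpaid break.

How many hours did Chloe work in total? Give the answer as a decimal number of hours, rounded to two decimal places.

18.72 hours

Tue: 09:28–14:48 = 5 h 20 min
Wed: 11:11–15:20 = 4 h 9 min; less 15 min break → 3 h 54 min
Thu: 11:25–21:24 = 9 h 59 min; less 30 min break → 9 h 29 min
Total: 5 h 20 min + 3 h 54 min + 9 h 29 min = 18 h 43 min.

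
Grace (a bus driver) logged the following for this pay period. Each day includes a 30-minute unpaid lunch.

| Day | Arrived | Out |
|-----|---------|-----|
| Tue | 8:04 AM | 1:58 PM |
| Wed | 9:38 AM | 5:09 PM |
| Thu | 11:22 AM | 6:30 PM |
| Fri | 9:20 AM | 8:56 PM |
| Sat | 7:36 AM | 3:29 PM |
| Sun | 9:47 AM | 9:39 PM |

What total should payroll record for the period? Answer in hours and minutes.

48 h 54 min

Tue: 8:04 AM–1:58 PM = 5 h 54 min; less 30 min break → 5 h 24 min
Wed: 9:38 AM–5:09 PM = 7 h 31 min; less 30 min break → 7 h 1 min
Thu: 11:22 AM–6:30 PM = 7 h 8 min; less 30 min break → 6 h 38 min
Fri: 9:20 AM–8:56 PM = 11 h 36 min; less 30 min break → 11 h 6 min
Sat: 7:36 AM–3:29 PM = 7 h 53 min; less 30 min break → 7 h 23 min
Sun: 9:47 AM–9:39 PM = 11 h 52 min; less 30 min break → 11 h 22 min
Total: 5 h 24 min + 7 h 1 min + 6 h 38 min + 11 h 6 min + 7 h 23 min + 11 h 22 min = 48 h 54 min.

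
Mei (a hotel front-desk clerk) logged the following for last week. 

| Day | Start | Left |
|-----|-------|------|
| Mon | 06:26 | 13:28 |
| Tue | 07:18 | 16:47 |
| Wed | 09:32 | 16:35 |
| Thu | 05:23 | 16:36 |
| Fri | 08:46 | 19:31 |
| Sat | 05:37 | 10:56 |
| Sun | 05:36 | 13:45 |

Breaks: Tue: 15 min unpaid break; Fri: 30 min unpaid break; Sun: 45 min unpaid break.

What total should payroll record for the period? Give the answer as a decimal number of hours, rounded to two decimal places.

Mon: 06:26–13:28 = 7 h 2 min
Tue: 07:18–16:47 = 9 h 29 min; less 15 min break → 9 h 14 min
Wed: 09:32–16:35 = 7 h 3 min
Thu: 05:23–16:36 = 11 h 13 min
Fri: 08:46–19:31 = 10 h 45 min; less 30 min break → 10 h 15 min
Sat: 05:37–10:56 = 5 h 19 min
Sun: 05:36–13:45 = 8 h 9 min; less 45 min break → 7 h 24 min
Total: 7 h 2 min + 9 h 14 min + 7 h 3 min + 11 h 13 min + 10 h 15 min + 5 h 19 min + 7 h 24 min = 57 h 30 min.

57.50 hours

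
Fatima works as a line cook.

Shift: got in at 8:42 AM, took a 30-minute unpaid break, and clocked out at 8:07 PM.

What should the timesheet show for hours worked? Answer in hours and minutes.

Shift: 8:42 AM–8:07 PM = 11 h 25 min; less 30 min break → 10 h 55 min

10 h 55 min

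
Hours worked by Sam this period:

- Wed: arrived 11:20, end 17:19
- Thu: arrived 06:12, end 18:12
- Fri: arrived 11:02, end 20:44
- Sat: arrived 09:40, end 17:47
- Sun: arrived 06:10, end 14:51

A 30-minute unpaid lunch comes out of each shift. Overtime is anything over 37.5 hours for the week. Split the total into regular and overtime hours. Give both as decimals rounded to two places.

Regular 37.50 hours, overtime 4.48 hours

Wed: 11:20–17:19 = 5 h 59 min; less 30 min break → 5 h 29 min
Thu: 06:12–18:12 = 12 h 0 min; less 30 min break → 11 h 30 min
Fri: 11:02–20:44 = 9 h 42 min; less 30 min break → 9 h 12 min
Sat: 09:40–17:47 = 8 h 7 min; less 30 min break → 7 h 37 min
Sun: 06:10–14:51 = 8 h 41 min; less 30 min break → 8 h 11 min
Total worked: 41 h 59 min = 41.98 h.
Threshold 37.5 h → overtime 4 h 29 min, regular 37 h 30 min.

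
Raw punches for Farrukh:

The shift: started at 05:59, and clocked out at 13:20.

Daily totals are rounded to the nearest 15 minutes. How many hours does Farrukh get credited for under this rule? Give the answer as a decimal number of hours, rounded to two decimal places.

7.25 hours

The shift: 05:59–13:20 = 7 h 21 min → rounds to 7 h 15 min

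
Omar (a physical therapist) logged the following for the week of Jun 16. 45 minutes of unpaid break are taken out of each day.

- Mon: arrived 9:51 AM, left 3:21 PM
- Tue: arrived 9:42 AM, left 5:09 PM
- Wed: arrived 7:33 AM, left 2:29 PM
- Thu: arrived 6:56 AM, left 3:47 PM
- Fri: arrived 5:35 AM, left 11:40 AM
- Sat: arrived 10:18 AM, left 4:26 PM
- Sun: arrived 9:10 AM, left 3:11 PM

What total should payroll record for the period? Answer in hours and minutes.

Mon: 9:51 AM–3:21 PM = 5 h 30 min; less 45 min break → 4 h 45 min
Tue: 9:42 AM–5:09 PM = 7 h 27 min; less 45 min break → 6 h 42 min
Wed: 7:33 AM–2:29 PM = 6 h 56 min; less 45 min break → 6 h 11 min
Thu: 6:56 AM–3:47 PM = 8 h 51 min; less 45 min break → 8 h 6 min
Fri: 5:35 AM–11:40 AM = 6 h 5 min; less 45 min break → 5 h 20 min
Sat: 10:18 AM–4:26 PM = 6 h 8 min; less 45 min break → 5 h 23 min
Sun: 9:10 AM–3:11 PM = 6 h 1 min; less 45 min break → 5 h 16 min
Total: 4 h 45 min + 6 h 42 min + 6 h 11 min + 8 h 6 min + 5 h 20 min + 5 h 23 min + 5 h 16 min = 41 h 43 min.

41 h 43 min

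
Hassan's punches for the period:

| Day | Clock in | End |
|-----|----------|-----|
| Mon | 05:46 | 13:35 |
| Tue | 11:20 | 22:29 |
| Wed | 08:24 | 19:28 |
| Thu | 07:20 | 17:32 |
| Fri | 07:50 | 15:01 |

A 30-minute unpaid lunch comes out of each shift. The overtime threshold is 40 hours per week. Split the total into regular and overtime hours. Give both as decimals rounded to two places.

Regular 40.00 hours, overtime 4.92 hours

Mon: 05:46–13:35 = 7 h 49 min; less 30 min break → 7 h 19 min
Tue: 11:20–22:29 = 11 h 9 min; less 30 min break → 10 h 39 min
Wed: 08:24–19:28 = 11 h 4 min; less 30 min break → 10 h 34 min
Thu: 07:20–17:32 = 10 h 12 min; less 30 min break → 9 h 42 min
Fri: 07:50–15:01 = 7 h 11 min; less 30 min break → 6 h 41 min
Total worked: 44 h 55 min = 44.92 h.
Threshold 40 h → overtime 4 h 55 min, regular 40 h 0 min.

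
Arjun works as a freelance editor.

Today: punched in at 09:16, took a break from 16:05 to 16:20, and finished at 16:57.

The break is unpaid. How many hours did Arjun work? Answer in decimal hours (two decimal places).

7.43 hours

Today: 09:16–16:57 = 7 h 41 min; less 15 min break → 7 h 26 min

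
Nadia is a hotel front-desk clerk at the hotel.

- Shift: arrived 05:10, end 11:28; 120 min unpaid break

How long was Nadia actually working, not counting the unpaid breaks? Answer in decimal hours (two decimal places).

Shift: 05:10–11:28 = 6 h 18 min; less 120 min break → 4 h 18 min

4.30 hours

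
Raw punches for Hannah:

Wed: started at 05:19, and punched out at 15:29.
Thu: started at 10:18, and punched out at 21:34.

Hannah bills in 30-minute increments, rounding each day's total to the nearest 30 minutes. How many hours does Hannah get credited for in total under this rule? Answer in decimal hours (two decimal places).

21.50 hours

Wed: 05:19–15:29 = 10 h 10 min → rounds to 10 h 0 min
Thu: 10:18–21:34 = 11 h 16 min → rounds to 11 h 30 min
Total credited: 21 h 30 min.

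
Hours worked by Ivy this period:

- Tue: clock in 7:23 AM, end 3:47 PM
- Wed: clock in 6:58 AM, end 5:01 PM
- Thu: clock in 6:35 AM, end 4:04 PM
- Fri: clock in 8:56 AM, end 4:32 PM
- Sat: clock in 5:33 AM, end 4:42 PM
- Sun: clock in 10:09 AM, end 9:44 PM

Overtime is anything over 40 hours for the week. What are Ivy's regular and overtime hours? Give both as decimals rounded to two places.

Regular 40.00 hours, overtime 18.27 hours

Tue: 7:23 AM–3:47 PM = 8 h 24 min
Wed: 6:58 AM–5:01 PM = 10 h 3 min
Thu: 6:35 AM–4:04 PM = 9 h 29 min
Fri: 8:56 AM–4:32 PM = 7 h 36 min
Sat: 5:33 AM–4:42 PM = 11 h 9 min
Sun: 10:09 AM–9:44 PM = 11 h 35 min
Total worked: 58 h 16 min = 58.27 h.
Threshold 40 h → overtime 18 h 16 min, regular 40 h 0 min.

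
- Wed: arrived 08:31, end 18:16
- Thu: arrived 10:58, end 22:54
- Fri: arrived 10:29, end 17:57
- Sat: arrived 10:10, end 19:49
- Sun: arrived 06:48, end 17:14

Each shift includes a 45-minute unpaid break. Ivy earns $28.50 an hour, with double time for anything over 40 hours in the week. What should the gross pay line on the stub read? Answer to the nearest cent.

$1452.55

Wed: 08:31–18:16 = 9 h 45 min; less 45 min break → 9 h 0 min
Thu: 10:58–22:54 = 11 h 56 min; less 45 min break → 11 h 11 min
Fri: 10:29–17:57 = 7 h 28 min; less 45 min break → 6 h 43 min
Sat: 10:10–19:49 = 9 h 39 min; less 45 min break → 8 h 54 min
Sun: 06:48–17:14 = 10 h 26 min; less 45 min break → 9 h 41 min
Total worked: 45 h 29 min = 2729 min.
Regular 40 h 0 min = 2400 min at $28.50/h; overtime 5 h 29 min = 329 min at $57.00/h.
Pay = (2400 × $28.50 + 329 × $57.00) ÷ 60 = $1452.55.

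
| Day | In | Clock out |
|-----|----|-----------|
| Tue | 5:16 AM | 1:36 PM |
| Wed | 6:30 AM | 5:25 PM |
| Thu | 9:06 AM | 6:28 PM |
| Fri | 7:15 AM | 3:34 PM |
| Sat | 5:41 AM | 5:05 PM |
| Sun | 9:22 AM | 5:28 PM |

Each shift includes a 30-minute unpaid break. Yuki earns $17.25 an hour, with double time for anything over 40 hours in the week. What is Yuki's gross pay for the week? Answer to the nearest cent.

Tue: 5:16 AM–1:36 PM = 8 h 20 min; less 30 min break → 7 h 50 min
Wed: 6:30 AM–5:25 PM = 10 h 55 min; less 30 min break → 10 h 25 min
Thu: 9:06 AM–6:28 PM = 9 h 22 min; less 30 min break → 8 h 52 min
Fri: 7:15 AM–3:34 PM = 8 h 19 min; less 30 min break → 7 h 49 min
Sat: 5:41 AM–5:05 PM = 11 h 24 min; less 30 min break → 10 h 54 min
Sun: 9:22 AM–5:28 PM = 8 h 6 min; less 30 min break → 7 h 36 min
Total worked: 53 h 26 min = 3206 min.
Regular 40 h 0 min = 2400 min at $17.25/h; overtime 13 h 26 min = 806 min at $34.50/h.
Pay = (2400 × $17.25 + 806 × $34.50) ÷ 60 = $1153.45.

$1153.45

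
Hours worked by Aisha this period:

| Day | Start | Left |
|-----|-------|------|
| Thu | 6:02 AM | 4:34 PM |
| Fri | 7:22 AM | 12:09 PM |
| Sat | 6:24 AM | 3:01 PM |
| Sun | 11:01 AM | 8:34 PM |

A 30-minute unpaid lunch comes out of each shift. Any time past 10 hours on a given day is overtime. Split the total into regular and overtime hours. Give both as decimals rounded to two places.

Thu: 6:02 AM–4:34 PM = 10 h 32 min; less 30 min break → 10 h 2 min
Fri: 7:22 AM–12:09 PM = 4 h 47 min; less 30 min break → 4 h 17 min
Sat: 6:24 AM–3:01 PM = 8 h 37 min; less 30 min break → 8 h 7 min
Sun: 11:01 AM–8:34 PM = 9 h 33 min; less 30 min break → 9 h 3 min
Thu reg 10 h 0 min / OT 0 h 2 min; Fri reg 4 h 17 min / OT 0 h 0 min; Sat reg 8 h 7 min / OT 0 h 0 min; Sun reg 9 h 3 min / OT 0 h 0 min.
Totals: regular 31 h 27 min, overtime 0 h 2 min.

Regular 31.45 hours, overtime 0.03 hours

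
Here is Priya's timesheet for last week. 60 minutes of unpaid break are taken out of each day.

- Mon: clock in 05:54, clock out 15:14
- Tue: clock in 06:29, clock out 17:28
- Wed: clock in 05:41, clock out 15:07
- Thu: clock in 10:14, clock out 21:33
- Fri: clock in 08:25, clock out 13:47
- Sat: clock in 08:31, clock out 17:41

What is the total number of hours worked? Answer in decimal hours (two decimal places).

Mon: 05:54–15:14 = 9 h 20 min; less 60 min break → 8 h 20 min
Tue: 06:29–17:28 = 10 h 59 min; less 60 min break → 9 h 59 min
Wed: 05:41–15:07 = 9 h 26 min; less 60 min break → 8 h 26 min
Thu: 10:14–21:33 = 11 h 19 min; less 60 min break → 10 h 19 min
Fri: 08:25–13:47 = 5 h 22 min; less 60 min break → 4 h 22 min
Sat: 08:31–17:41 = 9 h 10 min; less 60 min break → 8 h 10 min
Total: 8 h 20 min + 9 h 59 min + 8 h 26 min + 10 h 19 min + 4 h 22 min + 8 h 10 min = 49 h 36 min.

49.60 hours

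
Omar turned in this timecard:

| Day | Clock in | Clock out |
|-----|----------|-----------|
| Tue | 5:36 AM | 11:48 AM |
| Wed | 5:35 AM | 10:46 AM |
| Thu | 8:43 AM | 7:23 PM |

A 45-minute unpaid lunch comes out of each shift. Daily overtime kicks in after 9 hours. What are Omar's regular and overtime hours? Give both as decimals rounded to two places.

Tue: 5:36 AM–11:48 AM = 6 h 12 min; less 45 min break → 5 h 27 min
Wed: 5:35 AM–10:46 AM = 5 h 11 min; less 45 min break → 4 h 26 min
Thu: 8:43 AM–7:23 PM = 10 h 40 min; less 45 min break → 9 h 55 min
Tue reg 5 h 27 min / OT 0 h 0 min; Wed reg 4 h 26 min / OT 0 h 0 min; Thu reg 9 h 0 min / OT 0 h 55 min.
Totals: regular 18 h 53 min, overtime 0 h 55 min.

Regular 18.88 hours, overtime 0.92 hours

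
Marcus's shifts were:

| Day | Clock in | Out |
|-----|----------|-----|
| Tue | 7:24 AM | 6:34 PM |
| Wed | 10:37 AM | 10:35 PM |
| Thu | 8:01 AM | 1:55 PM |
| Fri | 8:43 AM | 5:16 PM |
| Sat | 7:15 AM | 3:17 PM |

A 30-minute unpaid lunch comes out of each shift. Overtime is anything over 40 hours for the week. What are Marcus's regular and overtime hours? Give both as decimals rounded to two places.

Regular 40.00 hours, overtime 3.12 hours

Tue: 7:24 AM–6:34 PM = 11 h 10 min; less 30 min break → 10 h 40 min
Wed: 10:37 AM–10:35 PM = 11 h 58 min; less 30 min break → 11 h 28 min
Thu: 8:01 AM–1:55 PM = 5 h 54 min; less 30 min break → 5 h 24 min
Fri: 8:43 AM–5:16 PM = 8 h 33 min; less 30 min break → 8 h 3 min
Sat: 7:15 AM–3:17 PM = 8 h 2 min; less 30 min break → 7 h 32 min
Total worked: 43 h 7 min = 43.12 h.
Threshold 40 h → overtime 3 h 7 min, regular 40 h 0 min.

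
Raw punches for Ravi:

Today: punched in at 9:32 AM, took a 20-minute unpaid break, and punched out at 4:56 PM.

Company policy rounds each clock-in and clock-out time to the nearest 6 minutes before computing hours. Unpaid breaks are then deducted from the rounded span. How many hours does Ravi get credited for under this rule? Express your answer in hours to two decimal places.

Today: in 9:32 AM→9:30 AM, out 4:56 PM→4:54 PM; 7 h 24 min − 20 min = 7 h 4 min

7.07 hours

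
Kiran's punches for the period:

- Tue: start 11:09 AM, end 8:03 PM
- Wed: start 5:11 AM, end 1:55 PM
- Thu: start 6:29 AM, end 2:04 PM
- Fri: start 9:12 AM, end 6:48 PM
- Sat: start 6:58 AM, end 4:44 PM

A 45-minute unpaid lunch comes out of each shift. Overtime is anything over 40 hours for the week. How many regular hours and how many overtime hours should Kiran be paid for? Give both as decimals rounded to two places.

Tue: 11:09 AM–8:03 PM = 8 h 54 min; less 45 min break → 8 h 9 min
Wed: 5:11 AM–1:55 PM = 8 h 44 min; less 45 min break → 7 h 59 min
Thu: 6:29 AM–2:04 PM = 7 h 35 min; less 45 min break → 6 h 50 min
Fri: 9:12 AM–6:48 PM = 9 h 36 min; less 45 min break → 8 h 51 min
Sat: 6:58 AM–4:44 PM = 9 h 46 min; less 45 min break → 9 h 1 min
Total worked: 40 h 50 min = 40.83 h.
Threshold 40 h → overtime 0 h 50 min, regular 40 h 0 min.

Regular 40.00 hours, overtime 0.83 hours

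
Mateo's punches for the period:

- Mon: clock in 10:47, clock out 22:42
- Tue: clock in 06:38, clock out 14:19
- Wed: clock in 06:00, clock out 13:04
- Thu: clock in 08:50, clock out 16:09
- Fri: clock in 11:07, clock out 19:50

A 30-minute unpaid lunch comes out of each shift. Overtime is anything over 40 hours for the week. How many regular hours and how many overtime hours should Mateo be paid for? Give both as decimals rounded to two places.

Regular 40.00 hours, overtime 0.20 hours

Mon: 10:47–22:42 = 11 h 55 min; less 30 min break → 11 h 25 min
Tue: 06:38–14:19 = 7 h 41 min; less 30 min break → 7 h 11 min
Wed: 06:00–13:04 = 7 h 4 min; less 30 min break → 6 h 34 min
Thu: 08:50–16:09 = 7 h 19 min; less 30 min break → 6 h 49 min
Fri: 11:07–19:50 = 8 h 43 min; less 30 min break → 8 h 13 min
Total worked: 40 h 12 min = 40.20 h.
Threshold 40 h → overtime 0 h 12 min, regular 40 h 0 min.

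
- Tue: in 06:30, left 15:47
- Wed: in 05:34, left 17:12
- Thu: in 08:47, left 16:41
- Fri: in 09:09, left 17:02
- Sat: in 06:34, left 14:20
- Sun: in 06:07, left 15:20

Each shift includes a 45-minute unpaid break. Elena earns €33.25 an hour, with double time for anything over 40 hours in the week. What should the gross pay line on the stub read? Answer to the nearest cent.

€1940.69

Tue: 06:30–15:47 = 9 h 17 min; less 45 min break → 8 h 32 min
Wed: 05:34–17:12 = 11 h 38 min; less 45 min break → 10 h 53 min
Thu: 08:47–16:41 = 7 h 54 min; less 45 min break → 7 h 9 min
Fri: 09:09–17:02 = 7 h 53 min; less 45 min break → 7 h 8 min
Sat: 06:34–14:20 = 7 h 46 min; less 45 min break → 7 h 1 min
Sun: 06:07–15:20 = 9 h 13 min; less 45 min break → 8 h 28 min
Total worked: 49 h 11 min = 2951 min.
Regular 40 h 0 min = 2400 min at €33.25/h; overtime 9 h 11 min = 551 min at €66.50/h.
Pay = (2400 × €33.25 + 551 × €66.50) ÷ 60 = €1940.69.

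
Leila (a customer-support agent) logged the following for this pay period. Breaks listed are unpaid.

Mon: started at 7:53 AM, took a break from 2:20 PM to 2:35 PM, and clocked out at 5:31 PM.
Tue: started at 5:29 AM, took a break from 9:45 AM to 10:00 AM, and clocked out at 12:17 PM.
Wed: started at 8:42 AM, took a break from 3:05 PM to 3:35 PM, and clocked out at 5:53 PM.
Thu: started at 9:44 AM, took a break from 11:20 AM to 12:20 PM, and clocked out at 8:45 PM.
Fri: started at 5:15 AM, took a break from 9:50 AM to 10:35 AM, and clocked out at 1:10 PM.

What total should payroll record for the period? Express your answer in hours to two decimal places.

Mon: 7:53 AM–5:31 PM = 9 h 38 min; less 15 min break → 9 h 23 min
Tue: 5:29 AM–12:17 PM = 6 h 48 min; less 15 min break → 6 h 33 min
Wed: 8:42 AM–5:53 PM = 9 h 11 min; less 30 min break → 8 h 41 min
Thu: 9:44 AM–8:45 PM = 11 h 1 min; less 60 min break → 10 h 1 min
Fri: 5:15 AM–1:10 PM = 7 h 55 min; less 45 min break → 7 h 10 min
Total: 9 h 23 min + 6 h 33 min + 8 h 41 min + 10 h 1 min + 7 h 10 min = 41 h 48 min.

41.80 hours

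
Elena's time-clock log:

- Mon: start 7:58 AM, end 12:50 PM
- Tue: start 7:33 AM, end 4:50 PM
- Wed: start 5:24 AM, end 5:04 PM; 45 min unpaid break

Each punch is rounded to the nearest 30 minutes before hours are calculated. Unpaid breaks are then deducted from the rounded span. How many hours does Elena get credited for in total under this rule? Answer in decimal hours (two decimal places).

25.25 hours

Mon: in 7:58 AM→8:00 AM, out 12:50 PM→1:00 PM; 5 h 0 min
Tue: in 7:33 AM→7:30 AM, out 4:50 PM→5:00 PM; 9 h 30 min
Wed: in 5:24 AM→5:30 AM, out 5:04 PM→5:00 PM; 11 h 30 min − 45 min = 10 h 45 min
Total credited: 25 h 15 min.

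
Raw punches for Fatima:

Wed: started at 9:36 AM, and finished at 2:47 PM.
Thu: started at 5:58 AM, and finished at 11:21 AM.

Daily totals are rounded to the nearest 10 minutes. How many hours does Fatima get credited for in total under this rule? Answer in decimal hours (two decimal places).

Wed: 9:36 AM–2:47 PM = 5 h 11 min → rounds to 5 h 10 min
Thu: 5:58 AM–11:21 AM = 5 h 23 min → rounds to 5 h 20 min
Total credited: 10 h 30 min.

10.50 hours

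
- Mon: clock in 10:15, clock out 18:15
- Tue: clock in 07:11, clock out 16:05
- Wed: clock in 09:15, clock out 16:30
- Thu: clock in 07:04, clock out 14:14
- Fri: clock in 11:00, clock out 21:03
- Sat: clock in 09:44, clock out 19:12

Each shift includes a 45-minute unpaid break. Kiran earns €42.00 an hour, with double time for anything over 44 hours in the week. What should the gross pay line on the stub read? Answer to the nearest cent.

Mon: 10:15–18:15 = 8 h 0 min; less 45 min break → 7 h 15 min
Tue: 07:11–16:05 = 8 h 54 min; less 45 min break → 8 h 9 min
Wed: 09:15–16:30 = 7 h 15 min; less 45 min break → 6 h 30 min
Thu: 07:04–14:14 = 7 h 10 min; less 45 min break → 6 h 25 min
Fri: 11:00–21:03 = 10 h 3 min; less 45 min break → 9 h 18 min
Sat: 09:44–19:12 = 9 h 28 min; less 45 min break → 8 h 43 min
Total worked: 46 h 20 min = 2780 min.
Regular 44 h 0 min = 2640 min at €42.00/h; overtime 2 h 20 min = 140 min at €84.00/h.
Pay = (2640 × €42.00 + 140 × €84.00) ÷ 60 = €2044.00.

€2044.00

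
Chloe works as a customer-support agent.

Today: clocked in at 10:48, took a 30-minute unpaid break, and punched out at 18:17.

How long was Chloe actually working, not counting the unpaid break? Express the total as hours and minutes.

Today: 10:48–18:17 = 7 h 29 min; less 30 min break → 6 h 59 min

6 h 59 min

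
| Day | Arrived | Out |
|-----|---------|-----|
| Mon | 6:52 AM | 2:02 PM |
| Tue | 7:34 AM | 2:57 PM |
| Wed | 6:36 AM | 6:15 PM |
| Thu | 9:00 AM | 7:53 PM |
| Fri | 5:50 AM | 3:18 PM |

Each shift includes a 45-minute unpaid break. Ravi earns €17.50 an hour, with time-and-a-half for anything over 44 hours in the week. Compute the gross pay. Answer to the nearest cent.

€749.00

Mon: 6:52 AM–2:02 PM = 7 h 10 min; less 45 min break → 6 h 25 min
Tue: 7:34 AM–2:57 PM = 7 h 23 min; less 45 min break → 6 h 38 min
Wed: 6:36 AM–6:15 PM = 11 h 39 min; less 45 min break → 10 h 54 min
Thu: 9:00 AM–7:53 PM = 10 h 53 min; less 45 min break → 10 h 8 min
Fri: 5:50 AM–3:18 PM = 9 h 28 min; less 45 min break → 8 h 43 min
Total worked: 42 h 48 min = 2568 min.
Regular 42 h 48 min = 2568 min at €17.50/h; overtime 0 h 0 min = 0 min at €26.25/h.
Pay = (2568 × €17.50 + 0 × €26.25) ÷ 60 = €749.00.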